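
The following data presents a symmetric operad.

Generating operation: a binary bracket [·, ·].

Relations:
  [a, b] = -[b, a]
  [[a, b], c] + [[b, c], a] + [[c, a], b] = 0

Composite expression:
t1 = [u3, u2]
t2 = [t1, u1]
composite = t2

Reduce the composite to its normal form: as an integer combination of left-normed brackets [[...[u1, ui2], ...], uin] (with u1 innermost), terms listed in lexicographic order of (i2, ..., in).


[[u1, u2], u3] - [[u1, u3], u2]

Skip Jacobi rewriting: expand, keep u1-initial words, read off terms.
Composite bracket: [[u3, u2], u1]
Applying ab - ba throughout gives 4 signed words (2^2 = 4).
Coefficients come from the u1-initial words:
  u1u2u3 (sign +1) contributes +[[u1, u2], u3]
  u1u3u2 (sign -1) contributes -[[u1, u3], u2]


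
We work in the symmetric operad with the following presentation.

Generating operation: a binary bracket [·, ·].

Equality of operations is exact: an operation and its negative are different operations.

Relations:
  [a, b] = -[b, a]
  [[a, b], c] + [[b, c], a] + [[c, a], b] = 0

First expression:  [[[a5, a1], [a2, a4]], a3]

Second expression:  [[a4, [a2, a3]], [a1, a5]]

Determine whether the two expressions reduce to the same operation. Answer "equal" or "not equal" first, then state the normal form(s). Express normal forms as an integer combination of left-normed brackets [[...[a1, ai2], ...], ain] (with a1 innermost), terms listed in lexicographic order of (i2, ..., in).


not equal — first -[[[[a1, a5], a2], a4], a3] + [[[[a1, a5], a4], a2], a3], second [[[[a1, a5], a2], a3], a4] - [[[[a1, a5], a3], a2], a4] - [[[[a1, a5], a4], a2], a3] + [[[[a1, a5], a4], a3], a2]

The first expression, normalized: -[[[[a1, a5], a2], a4], a3] + [[[[a1, a5], a4], a2], a3]
The second expression, normalized: [[[[a1, a5], a2], a3], a4] - [[[[a1, a5], a3], a2], a4] - [[[[a1, a5], a4], a2], a3] + [[[[a1, a5], a4], a3], a2]
The forms do not match — not equal.


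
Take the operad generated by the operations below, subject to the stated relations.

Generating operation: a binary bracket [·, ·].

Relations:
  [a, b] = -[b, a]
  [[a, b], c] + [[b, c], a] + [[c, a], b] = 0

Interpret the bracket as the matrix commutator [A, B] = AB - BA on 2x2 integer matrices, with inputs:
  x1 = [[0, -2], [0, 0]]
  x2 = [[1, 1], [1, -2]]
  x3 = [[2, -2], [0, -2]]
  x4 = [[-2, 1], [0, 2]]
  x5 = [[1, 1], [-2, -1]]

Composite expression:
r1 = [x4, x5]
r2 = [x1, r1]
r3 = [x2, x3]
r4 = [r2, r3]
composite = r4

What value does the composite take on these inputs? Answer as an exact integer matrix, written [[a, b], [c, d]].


[[-32, -288], [-128, 32]]

[x4, x5] = [[-2, -6], [-8, 2]]
[x1, [x4, x5]] = [[16, -8], [0, -16]]
[x2, x3] = [[2, -10], [4, -2]]
[[x1, [x4, x5]], [x2, x3]] = [[-32, -288], [-128, 32]]


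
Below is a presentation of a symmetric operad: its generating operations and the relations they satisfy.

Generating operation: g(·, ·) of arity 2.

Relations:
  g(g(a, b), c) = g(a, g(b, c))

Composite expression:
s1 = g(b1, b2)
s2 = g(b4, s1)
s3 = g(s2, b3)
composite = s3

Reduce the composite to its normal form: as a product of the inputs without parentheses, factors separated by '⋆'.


Associativity of g dissolves the nesting; only the b-input order survives.
g(b1, b2) reduces to b1 ⋆ b2
g(b4, g(b1, b2)) reduces to b4 ⋆ b1 ⋆ b2
g(g(b4, g(b1, b2)), b3) reduces to b4 ⋆ b1 ⋆ b2 ⋆ b3

b4 ⋆ b1 ⋆ b2 ⋆ b3


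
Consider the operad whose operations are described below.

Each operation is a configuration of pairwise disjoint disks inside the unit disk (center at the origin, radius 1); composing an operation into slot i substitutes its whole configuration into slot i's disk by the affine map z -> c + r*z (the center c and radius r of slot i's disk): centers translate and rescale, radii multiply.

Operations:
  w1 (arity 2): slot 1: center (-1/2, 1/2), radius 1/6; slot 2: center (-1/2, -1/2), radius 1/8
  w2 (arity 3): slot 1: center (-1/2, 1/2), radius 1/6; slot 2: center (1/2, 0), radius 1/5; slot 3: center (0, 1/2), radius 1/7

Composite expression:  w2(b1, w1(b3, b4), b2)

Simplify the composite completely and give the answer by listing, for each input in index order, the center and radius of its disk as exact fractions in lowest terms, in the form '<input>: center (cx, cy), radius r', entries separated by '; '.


b1: center (-1/2, 1/2), radius 1/6; b2: center (0, 1/2), radius 1/7; b3: center (2/5, 1/10), radius 1/30; b4: center (2/5, -1/10), radius 1/40

Affine substitution under w2: radii multiply and b-centers shift.
input b1: composing its 1 substitution step yields center (-1/2, 1/2), radius 1/6
input b3: composing its 2 substitution steps yields center (2/5, 1/10), radius 1/30
input b4: composing its 2 substitution steps yields center (2/5, -1/10), radius 1/40
input b2: composing its 1 substitution step yields center (0, 1/2), radius 1/7


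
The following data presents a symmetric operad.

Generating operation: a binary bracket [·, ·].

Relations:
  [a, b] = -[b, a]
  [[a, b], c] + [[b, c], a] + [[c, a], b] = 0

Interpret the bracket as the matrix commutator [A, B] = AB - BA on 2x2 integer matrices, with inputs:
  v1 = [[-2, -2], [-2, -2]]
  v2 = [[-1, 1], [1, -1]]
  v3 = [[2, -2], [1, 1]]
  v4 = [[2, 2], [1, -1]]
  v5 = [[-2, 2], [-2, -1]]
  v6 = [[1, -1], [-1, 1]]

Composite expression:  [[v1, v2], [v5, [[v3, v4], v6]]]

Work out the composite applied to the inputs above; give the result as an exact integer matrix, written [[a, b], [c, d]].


[v1, v2] = [[0, 0], [0, 0]]
[v3, v4] = [[-4, 8], [2, 4]]
[[v3, v4], v6] = [[-6, 8], [-8, 6]]
[v5, [[v3, v4], v6]] = [[0, 16], [16, 0]]
[[v1, v2], [v5, [[v3, v4], v6]]] = [[0, 0], [0, 0]]

[[0, 0], [0, 0]]


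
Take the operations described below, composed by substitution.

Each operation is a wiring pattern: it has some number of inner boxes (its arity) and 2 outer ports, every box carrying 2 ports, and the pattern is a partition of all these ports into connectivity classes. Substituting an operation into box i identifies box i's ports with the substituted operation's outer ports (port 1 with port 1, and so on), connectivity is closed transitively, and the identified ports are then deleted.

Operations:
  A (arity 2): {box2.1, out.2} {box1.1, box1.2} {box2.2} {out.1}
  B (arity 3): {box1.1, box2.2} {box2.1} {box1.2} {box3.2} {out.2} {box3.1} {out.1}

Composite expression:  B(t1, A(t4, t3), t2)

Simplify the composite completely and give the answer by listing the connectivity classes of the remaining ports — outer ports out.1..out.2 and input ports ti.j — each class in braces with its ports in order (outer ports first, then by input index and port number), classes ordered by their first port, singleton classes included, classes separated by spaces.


{out.1} {out.2} {t1.1, t3.1} {t1.2} {t2.1} {t2.2} {t3.2} {t4.1, t4.2}


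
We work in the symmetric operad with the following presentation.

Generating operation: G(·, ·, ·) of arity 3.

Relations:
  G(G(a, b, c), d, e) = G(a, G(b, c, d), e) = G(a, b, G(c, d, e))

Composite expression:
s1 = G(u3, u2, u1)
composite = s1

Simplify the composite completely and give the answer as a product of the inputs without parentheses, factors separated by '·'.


u3 · u2 · u1


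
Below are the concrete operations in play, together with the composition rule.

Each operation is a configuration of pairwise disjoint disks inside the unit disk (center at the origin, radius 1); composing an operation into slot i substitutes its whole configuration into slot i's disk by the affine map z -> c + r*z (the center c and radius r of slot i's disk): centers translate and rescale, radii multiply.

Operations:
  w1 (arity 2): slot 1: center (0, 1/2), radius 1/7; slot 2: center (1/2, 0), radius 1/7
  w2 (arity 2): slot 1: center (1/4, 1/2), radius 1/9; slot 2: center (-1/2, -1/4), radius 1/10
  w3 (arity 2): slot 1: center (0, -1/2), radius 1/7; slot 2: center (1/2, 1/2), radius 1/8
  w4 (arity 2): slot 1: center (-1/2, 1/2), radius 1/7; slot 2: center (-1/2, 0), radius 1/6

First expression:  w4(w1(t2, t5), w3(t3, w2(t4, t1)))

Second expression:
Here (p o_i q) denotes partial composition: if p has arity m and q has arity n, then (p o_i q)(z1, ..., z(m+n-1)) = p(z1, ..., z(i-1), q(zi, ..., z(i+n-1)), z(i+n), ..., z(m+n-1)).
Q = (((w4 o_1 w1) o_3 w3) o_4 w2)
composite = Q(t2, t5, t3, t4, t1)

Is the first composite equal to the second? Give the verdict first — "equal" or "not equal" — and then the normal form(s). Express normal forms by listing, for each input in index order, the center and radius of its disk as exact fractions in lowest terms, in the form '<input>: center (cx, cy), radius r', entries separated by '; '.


equal; the common form is t1: center (-41/96, 5/64), radius 1/480; t2: center (-1/2, 4/7), radius 1/49; t3: center (-1/2, -1/12), radius 1/42; t4: center (-79/192, 3/32), radius 1/432; t5: center (-3/7, 1/2), radius 1/49


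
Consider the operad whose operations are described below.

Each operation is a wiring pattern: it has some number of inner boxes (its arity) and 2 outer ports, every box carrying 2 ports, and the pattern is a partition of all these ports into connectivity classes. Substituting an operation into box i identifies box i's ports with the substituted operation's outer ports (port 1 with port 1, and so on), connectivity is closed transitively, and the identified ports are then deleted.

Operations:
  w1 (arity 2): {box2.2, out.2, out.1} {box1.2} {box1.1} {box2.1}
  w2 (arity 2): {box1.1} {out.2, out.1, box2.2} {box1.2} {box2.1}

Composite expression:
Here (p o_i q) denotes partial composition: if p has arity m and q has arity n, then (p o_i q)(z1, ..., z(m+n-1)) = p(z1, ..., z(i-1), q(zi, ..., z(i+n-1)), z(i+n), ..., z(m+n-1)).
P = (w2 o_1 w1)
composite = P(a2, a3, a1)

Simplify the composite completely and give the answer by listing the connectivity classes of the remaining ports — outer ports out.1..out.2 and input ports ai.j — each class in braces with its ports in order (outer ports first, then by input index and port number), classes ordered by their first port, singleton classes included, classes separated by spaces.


{out.1, out.2, a1.2} {a1.1} {a2.1} {a2.2} {a3.1} {a3.2}

After gluing at w2, chains via deleted ports link the a-ports.
after w1, the pattern on (a2, a3) reads {out.1, out.2, a3.2} {a2.1} {a2.2} {a3.1} (out.j = its outer ports)
after w2, the pattern on (a2, a3, a1) reads {out.1, out.2, a1.2} {a1.1} {a2.1} {a2.2} {a3.1} {a3.2} (out.j = its outer ports)


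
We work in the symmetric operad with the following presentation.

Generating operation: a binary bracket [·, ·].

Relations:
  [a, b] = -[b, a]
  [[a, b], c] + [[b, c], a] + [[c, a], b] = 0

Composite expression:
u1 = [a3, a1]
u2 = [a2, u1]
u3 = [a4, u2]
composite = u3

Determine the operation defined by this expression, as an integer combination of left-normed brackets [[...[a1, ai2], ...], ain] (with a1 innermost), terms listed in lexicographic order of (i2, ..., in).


-[[[a1, a3], a2], a4]


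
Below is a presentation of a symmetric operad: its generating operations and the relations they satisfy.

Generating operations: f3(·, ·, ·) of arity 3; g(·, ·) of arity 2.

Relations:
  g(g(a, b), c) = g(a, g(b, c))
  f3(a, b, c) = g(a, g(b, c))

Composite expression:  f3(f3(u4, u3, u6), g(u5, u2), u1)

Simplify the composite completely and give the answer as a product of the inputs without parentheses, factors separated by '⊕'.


u4 ⊕ u3 ⊕ u6 ⊕ u5 ⊕ u2 ⊕ u1

All parenthesizations of f3 agree; list the u-inputs left to right.
f3(u4, u3, u6) linearizes to u4 ⊕ u3 ⊕ u6
g(u5, u2) linearizes to u5 ⊕ u2
f3(f3(u4, u3, u6), g(u5, u2), u1) linearizes to u4 ⊕ u3 ⊕ u6 ⊕ u5 ⊕ u2 ⊕ u1


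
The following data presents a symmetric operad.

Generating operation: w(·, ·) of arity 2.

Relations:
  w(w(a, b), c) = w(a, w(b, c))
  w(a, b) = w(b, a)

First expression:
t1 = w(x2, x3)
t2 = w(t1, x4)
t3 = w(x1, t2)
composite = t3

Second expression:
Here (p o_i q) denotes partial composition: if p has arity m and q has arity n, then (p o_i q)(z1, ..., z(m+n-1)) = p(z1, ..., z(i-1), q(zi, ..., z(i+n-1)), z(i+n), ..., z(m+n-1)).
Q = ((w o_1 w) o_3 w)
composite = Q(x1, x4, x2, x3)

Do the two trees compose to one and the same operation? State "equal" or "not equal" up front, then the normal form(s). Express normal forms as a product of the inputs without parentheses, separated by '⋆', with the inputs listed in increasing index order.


equal; the common form is x1 ⋆ x2 ⋆ x3 ⋆ x4


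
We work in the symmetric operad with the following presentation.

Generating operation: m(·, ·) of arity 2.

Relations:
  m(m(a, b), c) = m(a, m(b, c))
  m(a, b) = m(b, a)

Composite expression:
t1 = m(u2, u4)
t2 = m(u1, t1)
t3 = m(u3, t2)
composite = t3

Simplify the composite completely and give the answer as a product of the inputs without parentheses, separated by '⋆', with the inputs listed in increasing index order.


With m associative and commutative, the u-input set is all that matters.
m(u2, u4) reduces to u2 ⋆ u4
m(u1, m(u2, u4)) reduces to u1 ⋆ u2 ⋆ u4
m(u3, m(u1, m(u2, u4))) reduces to u3 ⋆ u1 ⋆ u2 ⋆ u4
the factors in increasing index order: u1 ⋆ u2 ⋆ u3 ⋆ u4

u1 ⋆ u2 ⋆ u3 ⋆ u4


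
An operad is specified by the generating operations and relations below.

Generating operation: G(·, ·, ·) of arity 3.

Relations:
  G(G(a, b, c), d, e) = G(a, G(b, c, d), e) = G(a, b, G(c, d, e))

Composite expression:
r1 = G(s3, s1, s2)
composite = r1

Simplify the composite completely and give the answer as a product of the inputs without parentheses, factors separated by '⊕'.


Associativity of G dissolves the nesting; only the s-input order survives.
G(s3, s1, s2) spells out as s3 ⊕ s1 ⊕ s2

s3 ⊕ s1 ⊕ s2


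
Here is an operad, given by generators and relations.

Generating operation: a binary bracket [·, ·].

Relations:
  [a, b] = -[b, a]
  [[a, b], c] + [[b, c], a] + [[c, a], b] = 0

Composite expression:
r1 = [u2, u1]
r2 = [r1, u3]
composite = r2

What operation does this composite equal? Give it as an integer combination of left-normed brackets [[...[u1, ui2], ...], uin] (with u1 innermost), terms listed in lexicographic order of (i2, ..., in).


In the tensor algebra, words opening u1 carry the u1-anchored form.
Composite bracket: [[u2, u1], u3]
Full expansion: 4 signed words from ab - ba (2^2 = 4).
Words beginning with u1 determine it all:
  from u1u2u3, sign -1: term -[[u1, u2], u3]

-[[u1, u2], u3]


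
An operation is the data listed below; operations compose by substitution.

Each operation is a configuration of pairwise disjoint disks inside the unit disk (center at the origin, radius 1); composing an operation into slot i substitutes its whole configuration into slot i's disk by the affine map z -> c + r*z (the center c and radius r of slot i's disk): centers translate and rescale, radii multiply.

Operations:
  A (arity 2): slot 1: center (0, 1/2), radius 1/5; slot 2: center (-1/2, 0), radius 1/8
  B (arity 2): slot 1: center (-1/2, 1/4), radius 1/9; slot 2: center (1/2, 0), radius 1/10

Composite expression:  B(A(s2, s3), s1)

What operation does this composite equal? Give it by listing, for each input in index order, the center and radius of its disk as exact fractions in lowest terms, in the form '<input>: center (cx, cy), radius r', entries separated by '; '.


Below B, radii multiply path by path; the s-disk centers shift.
s2: after 2 affine steps, its disk has center (-1/2, 11/36), radius 1/45
s3: after 2 affine steps, its disk has center (-5/9, 1/4), radius 1/72
s1: after 1 affine step, its disk has center (1/2, 0), radius 1/10

s1: center (1/2, 0), radius 1/10; s2: center (-1/2, 11/36), radius 1/45; s3: center (-5/9, 1/4), radius 1/72


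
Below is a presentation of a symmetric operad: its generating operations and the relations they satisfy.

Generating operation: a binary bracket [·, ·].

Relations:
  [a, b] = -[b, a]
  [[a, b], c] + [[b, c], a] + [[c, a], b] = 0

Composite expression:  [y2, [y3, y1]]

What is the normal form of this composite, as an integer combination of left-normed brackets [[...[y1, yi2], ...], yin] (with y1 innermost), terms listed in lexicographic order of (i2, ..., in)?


[[y1, y3], y2]

Left-normed coefficients sit on the y1-initial expansion words.
Composite bracket: [y2, [y3, y1]]
Full expansion: 4 signed words from ab - ba (2^2 = 4).
Keep just the words that open with y1:
  from y1y3y2, sign +1: term +[[y1, y3], y2]


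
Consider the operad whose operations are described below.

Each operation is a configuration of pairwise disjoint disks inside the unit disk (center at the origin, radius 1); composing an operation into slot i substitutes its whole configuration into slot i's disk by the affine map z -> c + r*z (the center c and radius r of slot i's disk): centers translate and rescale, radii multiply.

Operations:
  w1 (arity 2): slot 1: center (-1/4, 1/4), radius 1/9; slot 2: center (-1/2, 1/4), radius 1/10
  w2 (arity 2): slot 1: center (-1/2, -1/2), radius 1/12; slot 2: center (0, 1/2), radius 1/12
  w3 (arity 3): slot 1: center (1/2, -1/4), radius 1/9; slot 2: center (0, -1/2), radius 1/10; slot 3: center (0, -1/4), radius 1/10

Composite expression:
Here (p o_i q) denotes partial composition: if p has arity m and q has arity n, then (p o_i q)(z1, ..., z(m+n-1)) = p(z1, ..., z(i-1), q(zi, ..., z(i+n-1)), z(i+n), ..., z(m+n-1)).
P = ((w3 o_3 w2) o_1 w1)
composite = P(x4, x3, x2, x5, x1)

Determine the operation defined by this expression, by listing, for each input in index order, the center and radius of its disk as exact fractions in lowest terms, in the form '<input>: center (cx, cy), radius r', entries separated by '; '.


x1: center (0, -1/5), radius 1/120; x2: center (0, -1/2), radius 1/10; x3: center (4/9, -2/9), radius 1/90; x4: center (17/36, -2/9), radius 1/81; x5: center (-1/20, -3/10), radius 1/120

Follow each x-input down from w3: c' goes to c + r*c', radius to r*r'.
x4 passes through 2 substitutions, ending at center (17/36, -2/9), radius 1/81
x3 passes through 2 substitutions, ending at center (4/9, -2/9), radius 1/90
x2 passes through 1 substitution, ending at center (0, -1/2), radius 1/10
x5 passes through 2 substitutions, ending at center (-1/20, -3/10), radius 1/120
x1 passes through 2 substitutions, ending at center (0, -1/5), radius 1/120


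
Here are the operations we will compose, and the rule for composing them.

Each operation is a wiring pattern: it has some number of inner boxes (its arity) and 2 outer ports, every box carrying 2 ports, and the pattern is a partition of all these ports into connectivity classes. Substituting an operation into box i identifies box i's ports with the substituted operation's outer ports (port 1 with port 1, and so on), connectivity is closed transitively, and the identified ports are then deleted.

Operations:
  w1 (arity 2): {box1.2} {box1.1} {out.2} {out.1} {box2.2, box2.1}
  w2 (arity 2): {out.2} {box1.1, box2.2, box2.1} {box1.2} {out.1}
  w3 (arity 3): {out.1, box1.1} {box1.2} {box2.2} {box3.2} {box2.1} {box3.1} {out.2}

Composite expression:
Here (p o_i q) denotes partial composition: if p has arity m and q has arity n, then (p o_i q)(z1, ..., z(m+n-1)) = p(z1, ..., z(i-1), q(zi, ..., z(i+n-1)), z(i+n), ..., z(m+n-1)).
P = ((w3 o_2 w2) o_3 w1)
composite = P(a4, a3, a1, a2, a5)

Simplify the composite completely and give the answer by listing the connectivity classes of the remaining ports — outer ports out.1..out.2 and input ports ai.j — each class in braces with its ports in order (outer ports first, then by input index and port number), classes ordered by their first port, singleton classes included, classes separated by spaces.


{out.1, a4.1} {out.2} {a1.1} {a1.2} {a2.1, a2.2} {a3.1} {a3.2} {a4.2} {a5.1} {a5.2}

Two ports join when wires chain via w3-identified ports.
the subtree at w1 composes to {out.1} {out.2} {a1.1} {a1.2} {a2.1, a2.2} on (a1, a2); out.j = own outer ports
the subtree at w2 composes to {out.1} {out.2} {a1.1} {a1.2} {a2.1, a2.2} {a3.1} {a3.2} on (a3, a1, a2); out.j = own outer ports
the subtree at w3 composes to {out.1, a4.1} {out.2} {a1.1} {a1.2} {a2.1, a2.2} {a3.1} {a3.2} {a4.2} {a5.1} {a5.2} on (a4, a3, a1, a2, a5); out.j = own outer ports


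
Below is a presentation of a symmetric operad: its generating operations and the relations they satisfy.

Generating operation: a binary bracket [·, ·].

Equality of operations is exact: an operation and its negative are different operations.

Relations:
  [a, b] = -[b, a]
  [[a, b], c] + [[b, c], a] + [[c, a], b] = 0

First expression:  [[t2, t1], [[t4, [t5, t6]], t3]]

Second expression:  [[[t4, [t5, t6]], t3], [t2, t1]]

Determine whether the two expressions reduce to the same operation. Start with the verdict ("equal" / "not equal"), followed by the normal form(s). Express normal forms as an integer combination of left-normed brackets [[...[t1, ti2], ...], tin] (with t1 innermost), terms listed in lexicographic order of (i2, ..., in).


not equal — first [[[[[t1, t2], t3], t4], t5], t6] - [[[[[t1, t2], t3], t4], t6], t5] - [[[[[t1, t2], t3], t5], t6], t4] + [[[[[t1, t2], t3], t6], t5], t4] - [[[[[t1, t2], t4], t5], t6], t3] + [[[[[t1, t2], t4], t6], t5], t3] + [[[[[t1, t2], t5], t6], t4], t3] - [[[[[t1, t2], t6], t5], t4], t3], second -[[[[[t1, t2], t3], t4], t5], t6] + [[[[[t1, t2], t3], t4], t6], t5] + [[[[[t1, t2], t3], t5], t6], t4] - [[[[[t1, t2], t3], t6], t5], t4] + [[[[[t1, t2], t4], t5], t6], t3] - [[[[[t1, t2], t4], t6], t5], t3] - [[[[[t1, t2], t5], t6], t4], t3] + [[[[[t1, t2], t6], t5], t4], t3]

Reducing the first expression gives [[[[[t1, t2], t3], t4], t5], t6] - [[[[[t1, t2], t3], t4], t6], t5] - [[[[[t1, t2], t3], t5], t6], t4] + [[[[[t1, t2], t3], t6], t5], t4] - [[[[[t1, t2], t4], t5], t6], t3] + [[[[[t1, t2], t4], t6], t5], t3] + [[[[[t1, t2], t5], t6], t4], t3] - [[[[[t1, t2], t6], t5], t4], t3]
Reducing the second expression gives -[[[[[t1, t2], t3], t4], t5], t6] + [[[[[t1, t2], t3], t4], t6], t5] + [[[[[t1, t2], t3], t5], t6], t4] - [[[[[t1, t2], t3], t6], t5], t4] + [[[[[t1, t2], t4], t5], t6], t3] - [[[[[t1, t2], t4], t6], t5], t3] - [[[[[t1, t2], t5], t6], t4], t3] + [[[[[t1, t2], t6], t5], t4], t3]
Different reductions; not equal.


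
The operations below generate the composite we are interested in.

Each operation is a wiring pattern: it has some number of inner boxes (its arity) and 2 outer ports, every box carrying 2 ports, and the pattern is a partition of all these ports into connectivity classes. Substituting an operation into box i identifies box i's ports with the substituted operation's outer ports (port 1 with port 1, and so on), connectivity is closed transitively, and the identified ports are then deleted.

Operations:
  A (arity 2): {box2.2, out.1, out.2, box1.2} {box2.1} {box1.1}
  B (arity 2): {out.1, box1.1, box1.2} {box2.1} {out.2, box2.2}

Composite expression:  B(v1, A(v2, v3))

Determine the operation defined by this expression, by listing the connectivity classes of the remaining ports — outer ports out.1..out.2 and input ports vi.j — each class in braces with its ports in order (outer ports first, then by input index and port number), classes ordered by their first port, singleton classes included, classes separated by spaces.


Treat the ports identified at B as solder joints: merge, then drop.
the subtree at A composes to {out.1, out.2, v2.2, v3.2} {v2.1} {v3.1} on (v2, v3); out.j = own outer ports
the subtree at B composes to {out.1, v1.1, v1.2} {out.2, v2.2, v3.2} {v2.1} {v3.1} on (v1, v2, v3); out.j = own outer ports

{out.1, v1.1, v1.2} {out.2, v2.2, v3.2} {v2.1} {v3.1}


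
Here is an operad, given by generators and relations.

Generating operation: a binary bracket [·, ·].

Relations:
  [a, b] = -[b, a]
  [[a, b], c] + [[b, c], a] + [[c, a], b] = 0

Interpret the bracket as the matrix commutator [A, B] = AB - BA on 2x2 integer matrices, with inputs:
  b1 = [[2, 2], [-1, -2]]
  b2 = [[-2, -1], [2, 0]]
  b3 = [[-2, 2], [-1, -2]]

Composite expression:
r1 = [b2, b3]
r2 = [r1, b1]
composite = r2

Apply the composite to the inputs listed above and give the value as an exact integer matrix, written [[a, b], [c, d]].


[b2, b3] = [[-3, -4], [-2, 3]]
[[b2, b3], b1] = [[8, 4], [-14, -8]]

[[8, 4], [-14, -8]]


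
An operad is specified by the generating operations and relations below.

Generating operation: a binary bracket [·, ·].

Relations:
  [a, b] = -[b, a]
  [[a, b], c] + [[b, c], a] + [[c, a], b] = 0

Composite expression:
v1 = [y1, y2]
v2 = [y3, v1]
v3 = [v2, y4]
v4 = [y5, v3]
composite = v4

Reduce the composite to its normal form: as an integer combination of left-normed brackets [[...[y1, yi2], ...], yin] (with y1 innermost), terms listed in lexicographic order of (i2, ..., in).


Skip Jacobi rewriting: expand, keep y1-initial words, read off terms.
Composite bracket: [y5, [[y3, [y1, y2]], y4]]
The bracket unfolds into 16 signed words via [a, b] = ab - ba (2^4 = 16).
Only words starting with y1 matter:
  y1y2y3y4y5 appears with sign +1, giving the term +[[[[y1, y2], y3], y4], y5]

[[[[y1, y2], y3], y4], y5]


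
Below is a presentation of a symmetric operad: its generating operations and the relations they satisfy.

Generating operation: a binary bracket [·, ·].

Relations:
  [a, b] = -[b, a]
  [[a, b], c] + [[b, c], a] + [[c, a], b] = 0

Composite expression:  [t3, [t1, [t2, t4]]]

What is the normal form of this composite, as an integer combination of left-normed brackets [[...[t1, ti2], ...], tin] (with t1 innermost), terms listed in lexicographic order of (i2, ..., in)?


A multilinear Lie element is pinned by t1-initial words (t1 innermost).
Composite bracket: [t3, [t1, [t2, t4]]]
The bracket unfolds into 8 signed words via [a, b] = ab - ba (2^3 = 8).
Only words starting with t1 matter:
  t1t2t4t3 appears with sign -1, giving the term -[[[t1, t2], t4], t3]
  t1t4t2t3 appears with sign +1, giving the term +[[[t1, t4], t2], t3]

-[[[t1, t2], t4], t3] + [[[t1, t4], t2], t3]


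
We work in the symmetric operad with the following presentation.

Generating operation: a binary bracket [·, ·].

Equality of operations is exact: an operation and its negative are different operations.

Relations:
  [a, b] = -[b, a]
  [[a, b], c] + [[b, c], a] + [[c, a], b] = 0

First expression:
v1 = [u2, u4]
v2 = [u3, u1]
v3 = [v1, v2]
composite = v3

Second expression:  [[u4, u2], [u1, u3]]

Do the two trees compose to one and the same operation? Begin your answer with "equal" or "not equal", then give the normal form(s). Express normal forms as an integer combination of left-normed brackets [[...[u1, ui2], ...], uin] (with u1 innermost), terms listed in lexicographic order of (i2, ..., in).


In normal form, the first expression is [[[u1, u3], u2], u4] - [[[u1, u3], u4], u2]
In normal form, the second expression is [[[u1, u3], u2], u4] - [[[u1, u3], u4], u2]
One common form — equal.

equal — both sides give [[[u1, u3], u2], u4] - [[[u1, u3], u4], u2]


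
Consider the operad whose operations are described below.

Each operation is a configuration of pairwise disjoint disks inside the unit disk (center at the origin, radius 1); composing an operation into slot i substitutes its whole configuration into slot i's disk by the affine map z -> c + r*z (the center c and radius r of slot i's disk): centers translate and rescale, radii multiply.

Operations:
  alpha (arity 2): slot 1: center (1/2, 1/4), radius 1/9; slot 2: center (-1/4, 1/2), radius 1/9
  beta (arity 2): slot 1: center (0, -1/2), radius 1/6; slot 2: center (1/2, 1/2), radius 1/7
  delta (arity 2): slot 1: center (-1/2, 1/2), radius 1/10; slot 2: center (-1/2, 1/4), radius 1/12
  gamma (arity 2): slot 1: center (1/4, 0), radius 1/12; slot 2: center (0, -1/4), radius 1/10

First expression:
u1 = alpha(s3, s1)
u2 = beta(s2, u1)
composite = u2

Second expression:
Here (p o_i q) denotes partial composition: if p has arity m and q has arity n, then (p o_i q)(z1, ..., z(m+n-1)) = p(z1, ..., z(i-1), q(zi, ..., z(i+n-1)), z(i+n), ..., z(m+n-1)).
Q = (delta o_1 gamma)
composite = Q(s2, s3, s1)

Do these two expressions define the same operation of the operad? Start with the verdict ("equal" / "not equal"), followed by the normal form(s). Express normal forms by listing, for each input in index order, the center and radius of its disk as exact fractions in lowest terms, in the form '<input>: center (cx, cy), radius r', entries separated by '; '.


not equal — first s1: center (13/28, 4/7), radius 1/63; s2: center (0, -1/2), radius 1/6; s3: center (4/7, 15/28), radius 1/63, second s1: center (-1/2, 1/4), radius 1/12; s2: center (-19/40, 1/2), radius 1/120; s3: center (-1/2, 19/40), radius 1/100


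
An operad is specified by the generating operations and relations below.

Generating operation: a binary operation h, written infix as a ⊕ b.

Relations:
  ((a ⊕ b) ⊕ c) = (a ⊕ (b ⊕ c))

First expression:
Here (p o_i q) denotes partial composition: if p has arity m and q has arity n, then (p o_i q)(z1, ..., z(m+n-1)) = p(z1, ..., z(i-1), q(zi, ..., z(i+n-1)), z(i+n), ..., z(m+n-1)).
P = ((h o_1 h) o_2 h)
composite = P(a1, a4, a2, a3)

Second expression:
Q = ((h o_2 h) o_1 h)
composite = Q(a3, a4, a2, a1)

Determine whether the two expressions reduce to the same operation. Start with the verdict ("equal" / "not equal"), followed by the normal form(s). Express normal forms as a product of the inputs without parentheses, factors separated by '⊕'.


not equal: they reduce to a1 ⊕ a4 ⊕ a2 ⊕ a3 and a3 ⊕ a4 ⊕ a2 ⊕ a1

Reducing the first expression gives a1 ⊕ a4 ⊕ a2 ⊕ a3
Reducing the second expression gives a3 ⊕ a4 ⊕ a2 ⊕ a1
They disagree, so not equal.


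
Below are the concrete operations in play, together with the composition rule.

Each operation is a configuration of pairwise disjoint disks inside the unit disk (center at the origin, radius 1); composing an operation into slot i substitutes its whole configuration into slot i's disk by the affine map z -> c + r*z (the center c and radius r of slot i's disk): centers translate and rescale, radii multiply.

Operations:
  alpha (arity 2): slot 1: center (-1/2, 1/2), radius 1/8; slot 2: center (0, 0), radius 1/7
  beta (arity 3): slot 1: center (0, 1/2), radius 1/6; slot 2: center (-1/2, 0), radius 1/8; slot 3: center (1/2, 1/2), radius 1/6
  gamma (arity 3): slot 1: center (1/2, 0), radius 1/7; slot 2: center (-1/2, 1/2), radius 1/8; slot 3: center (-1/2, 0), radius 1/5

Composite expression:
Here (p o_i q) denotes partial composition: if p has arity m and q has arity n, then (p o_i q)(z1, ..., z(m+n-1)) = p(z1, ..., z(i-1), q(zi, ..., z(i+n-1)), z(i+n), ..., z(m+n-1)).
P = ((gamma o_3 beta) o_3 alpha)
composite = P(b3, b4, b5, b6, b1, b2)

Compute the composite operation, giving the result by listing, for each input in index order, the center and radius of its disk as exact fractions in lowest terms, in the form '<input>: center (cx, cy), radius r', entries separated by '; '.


b1: center (-3/5, 0), radius 1/40; b2: center (-2/5, 1/10), radius 1/30; b3: center (1/2, 0), radius 1/7; b4: center (-1/2, 1/2), radius 1/8; b5: center (-31/60, 7/60), radius 1/240; b6: center (-1/2, 1/10), radius 1/210

Follow each b-input down from gamma: c' goes to c + r*c', radius to r*r'.
for b3, the 1-step affine chain lands on center (1/2, 0), radius 1/7
for b4, the 1-step affine chain lands on center (-1/2, 1/2), radius 1/8
for b5, the 3-step affine chain lands on center (-31/60, 7/60), radius 1/240
for b6, the 3-step affine chain lands on center (-1/2, 1/10), radius 1/210
for b1, the 2-step affine chain lands on center (-3/5, 0), radius 1/40
for b2, the 2-step affine chain lands on center (-2/5, 1/10), radius 1/30


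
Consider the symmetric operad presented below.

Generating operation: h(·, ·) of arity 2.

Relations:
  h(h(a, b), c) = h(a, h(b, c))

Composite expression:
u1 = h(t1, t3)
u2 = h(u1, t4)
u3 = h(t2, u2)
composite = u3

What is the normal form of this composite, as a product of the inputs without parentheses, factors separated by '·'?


t2 · t1 · t3 · t4

The h-tree's shape is irrelevant; the t-reading-order decides.
h(t1, t3) flattens to t1 · t3
h(h(t1, t3), t4) flattens to t1 · t3 · t4
h(t2, h(h(t1, t3), t4)) flattens to t2 · t1 · t3 · t4


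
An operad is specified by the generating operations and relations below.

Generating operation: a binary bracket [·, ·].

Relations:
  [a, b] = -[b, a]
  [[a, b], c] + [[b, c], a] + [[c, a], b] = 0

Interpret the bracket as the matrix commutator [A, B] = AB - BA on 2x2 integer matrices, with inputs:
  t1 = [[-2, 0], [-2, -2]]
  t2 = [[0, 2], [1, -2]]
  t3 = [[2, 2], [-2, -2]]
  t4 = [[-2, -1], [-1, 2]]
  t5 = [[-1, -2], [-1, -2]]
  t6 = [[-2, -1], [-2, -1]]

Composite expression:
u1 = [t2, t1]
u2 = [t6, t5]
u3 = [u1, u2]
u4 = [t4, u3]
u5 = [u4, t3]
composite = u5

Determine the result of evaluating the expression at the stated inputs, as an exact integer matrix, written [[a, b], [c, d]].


[[192, -192], [-576, -192]]

[t2, t1] = [[-4, 0], [4, 4]]
[t6, t5] = [[-3, 3], [-3, 3]]
[[t2, t1], [t6, t5]] = [[-12, -24], [-48, 12]]
[t4, [[t2, t1], [t6, t5]]] = [[24, 72], [-168, -24]]
[[t4, [[t2, t1], [t6, t5]]], t3] = [[192, -192], [-576, -192]]


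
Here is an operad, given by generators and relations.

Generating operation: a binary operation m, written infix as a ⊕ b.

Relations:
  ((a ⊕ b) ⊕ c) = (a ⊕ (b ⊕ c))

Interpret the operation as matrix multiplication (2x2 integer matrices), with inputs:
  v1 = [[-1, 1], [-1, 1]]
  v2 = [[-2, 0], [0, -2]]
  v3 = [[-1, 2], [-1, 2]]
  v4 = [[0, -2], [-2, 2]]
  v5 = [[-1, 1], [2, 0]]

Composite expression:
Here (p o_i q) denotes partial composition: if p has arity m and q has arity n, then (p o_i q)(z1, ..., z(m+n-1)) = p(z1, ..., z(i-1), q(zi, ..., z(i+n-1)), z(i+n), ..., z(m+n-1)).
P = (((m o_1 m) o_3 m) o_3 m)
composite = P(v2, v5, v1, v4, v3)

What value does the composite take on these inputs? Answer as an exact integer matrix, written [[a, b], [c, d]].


[[0, 0], [8, -16]]

(v2 ⊕ v5) = [[2, -2], [-4, 0]]
(v1 ⊕ v4) = [[-2, 4], [-2, 4]]
((v1 ⊕ v4) ⊕ v3) = [[-2, 4], [-2, 4]]
((v2 ⊕ v5) ⊕ ((v1 ⊕ v4) ⊕ v3)) = [[0, 0], [8, -16]]


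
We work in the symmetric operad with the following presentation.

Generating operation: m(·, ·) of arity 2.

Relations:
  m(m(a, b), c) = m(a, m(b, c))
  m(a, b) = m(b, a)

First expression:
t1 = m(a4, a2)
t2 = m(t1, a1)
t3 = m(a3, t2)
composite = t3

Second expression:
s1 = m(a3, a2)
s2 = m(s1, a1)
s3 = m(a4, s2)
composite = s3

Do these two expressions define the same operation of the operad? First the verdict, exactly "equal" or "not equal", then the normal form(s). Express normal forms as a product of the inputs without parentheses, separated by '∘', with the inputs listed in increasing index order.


The first expression reduces to a1 ∘ a2 ∘ a3 ∘ a4
The second expression reduces to a1 ∘ a2 ∘ a3 ∘ a4
Same normal form: equal.

equal — both sides give a1 ∘ a2 ∘ a3 ∘ a4


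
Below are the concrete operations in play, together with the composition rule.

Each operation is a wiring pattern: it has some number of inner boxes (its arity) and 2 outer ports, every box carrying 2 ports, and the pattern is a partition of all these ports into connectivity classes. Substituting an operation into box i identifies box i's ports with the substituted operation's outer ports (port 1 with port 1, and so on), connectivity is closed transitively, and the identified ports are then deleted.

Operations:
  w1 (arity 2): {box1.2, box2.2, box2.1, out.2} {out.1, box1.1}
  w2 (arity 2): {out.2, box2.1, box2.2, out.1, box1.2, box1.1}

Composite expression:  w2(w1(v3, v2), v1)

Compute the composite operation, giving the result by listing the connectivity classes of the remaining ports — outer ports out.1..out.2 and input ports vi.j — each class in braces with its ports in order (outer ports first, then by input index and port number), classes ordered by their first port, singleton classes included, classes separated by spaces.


Treat the ports identified at w2 as solder joints: merge, then drop.
through w1, on inputs (v3, v2): {out.1, v3.1} {out.2, v2.1, v2.2, v3.2} (out.j = stage outer ports)
through w2, on inputs (v3, v2, v1): {out.1, out.2, v1.1, v1.2, v2.1, v2.2, v3.1, v3.2} (out.j = stage outer ports)

{out.1, out.2, v1.1, v1.2, v2.1, v2.2, v3.1, v3.2}


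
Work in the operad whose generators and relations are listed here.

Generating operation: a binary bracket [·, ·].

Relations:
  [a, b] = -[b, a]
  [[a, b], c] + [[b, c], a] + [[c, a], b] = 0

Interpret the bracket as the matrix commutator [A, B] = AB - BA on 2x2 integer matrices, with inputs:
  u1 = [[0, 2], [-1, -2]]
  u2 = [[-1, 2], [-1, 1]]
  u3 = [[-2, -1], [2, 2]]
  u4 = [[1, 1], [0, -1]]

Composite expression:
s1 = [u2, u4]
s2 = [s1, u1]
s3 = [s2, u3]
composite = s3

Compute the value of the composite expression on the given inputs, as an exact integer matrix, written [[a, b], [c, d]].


[[30, 44], [-32, -30]]

[u2, u4] = [[1, -6], [-2, -1]]
[[u2, u4], u1] = [[10, 16], [-2, -10]]
[[[u2, u4], u1], u3] = [[30, 44], [-32, -30]]


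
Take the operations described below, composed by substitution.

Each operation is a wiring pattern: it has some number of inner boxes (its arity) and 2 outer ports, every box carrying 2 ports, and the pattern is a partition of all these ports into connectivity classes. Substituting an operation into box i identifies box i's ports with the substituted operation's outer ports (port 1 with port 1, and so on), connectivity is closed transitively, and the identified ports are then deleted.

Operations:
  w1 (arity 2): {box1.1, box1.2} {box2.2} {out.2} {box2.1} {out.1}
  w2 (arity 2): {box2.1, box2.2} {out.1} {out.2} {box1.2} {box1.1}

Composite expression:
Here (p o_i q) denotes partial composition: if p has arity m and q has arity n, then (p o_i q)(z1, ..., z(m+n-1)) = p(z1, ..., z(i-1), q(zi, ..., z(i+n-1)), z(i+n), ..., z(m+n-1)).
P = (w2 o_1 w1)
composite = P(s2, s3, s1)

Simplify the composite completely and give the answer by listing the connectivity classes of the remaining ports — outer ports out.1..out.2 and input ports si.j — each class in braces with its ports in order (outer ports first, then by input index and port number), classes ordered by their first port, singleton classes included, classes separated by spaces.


{out.1} {out.2} {s1.1, s1.2} {s2.1, s2.2} {s3.1} {s3.2}

Connectivity passes through glued w2-boundaries; trace each wire chain.
stage w1: inputs (s2, s3), connectivity {out.1} {out.2} {s2.1, s2.2} {s3.1} {s3.2}, out.j its boundary
stage w2: inputs (s2, s3, s1), connectivity {out.1} {out.2} {s1.1, s1.2} {s2.1, s2.2} {s3.1} {s3.2}, out.j its boundary


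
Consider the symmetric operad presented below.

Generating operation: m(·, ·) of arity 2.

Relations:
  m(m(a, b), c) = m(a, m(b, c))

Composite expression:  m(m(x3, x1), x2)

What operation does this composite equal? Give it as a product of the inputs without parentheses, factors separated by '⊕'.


x3 ⊕ x1 ⊕ x2

Every regrouping of m is equal, so read the x-inputs in written order.
m(x3, x1) reduces to x3 ⊕ x1
m(m(x3, x1), x2) reduces to x3 ⊕ x1 ⊕ x2


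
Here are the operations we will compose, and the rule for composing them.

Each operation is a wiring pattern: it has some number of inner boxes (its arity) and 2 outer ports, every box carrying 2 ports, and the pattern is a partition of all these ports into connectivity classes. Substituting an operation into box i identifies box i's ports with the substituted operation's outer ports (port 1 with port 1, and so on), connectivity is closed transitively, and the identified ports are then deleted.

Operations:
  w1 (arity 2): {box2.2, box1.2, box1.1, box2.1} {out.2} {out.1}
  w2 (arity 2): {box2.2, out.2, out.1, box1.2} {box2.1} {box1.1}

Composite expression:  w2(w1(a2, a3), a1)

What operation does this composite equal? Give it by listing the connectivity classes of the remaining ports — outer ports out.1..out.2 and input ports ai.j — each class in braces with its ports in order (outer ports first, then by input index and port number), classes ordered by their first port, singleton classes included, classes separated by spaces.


{out.1, out.2, a1.2} {a1.1} {a2.1, a2.2, a3.1, a3.2}

Treat the ports identified at w2 as solder joints: merge, then drop.
stage w1: inputs (a2, a3), connectivity {out.1} {out.2} {a2.1, a2.2, a3.1, a3.2}, out.j its boundary
stage w2: inputs (a2, a3, a1), connectivity {out.1, out.2, a1.2} {a1.1} {a2.1, a2.2, a3.1, a3.2}, out.j its boundary
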